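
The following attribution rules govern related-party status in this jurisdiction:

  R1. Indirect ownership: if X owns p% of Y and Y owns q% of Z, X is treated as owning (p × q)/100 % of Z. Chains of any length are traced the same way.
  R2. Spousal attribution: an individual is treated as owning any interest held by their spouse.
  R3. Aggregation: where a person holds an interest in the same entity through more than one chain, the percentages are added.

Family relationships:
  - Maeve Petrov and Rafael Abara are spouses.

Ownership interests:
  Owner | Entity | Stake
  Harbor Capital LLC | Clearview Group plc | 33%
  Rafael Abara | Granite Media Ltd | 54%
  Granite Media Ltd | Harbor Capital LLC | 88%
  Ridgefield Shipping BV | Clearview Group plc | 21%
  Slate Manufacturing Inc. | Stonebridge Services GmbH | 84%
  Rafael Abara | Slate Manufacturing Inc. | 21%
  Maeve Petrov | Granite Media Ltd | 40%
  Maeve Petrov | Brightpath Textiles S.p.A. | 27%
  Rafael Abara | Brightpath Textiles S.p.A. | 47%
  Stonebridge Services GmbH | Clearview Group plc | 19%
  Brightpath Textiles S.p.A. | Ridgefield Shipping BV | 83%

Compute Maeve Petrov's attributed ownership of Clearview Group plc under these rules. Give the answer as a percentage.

By spousal attribution (R2), Maeve Petrov is treated as also owning Rafael Abara's interest in Granite Media Ltd, giving 40% + 54% = 94%.
By spousal attribution (R2), Maeve Petrov is treated as also owning Rafael Abara's interest in Brightpath Textiles S.p.A, giving 27% + 47% = 74%.
By spousal attribution (R2), Maeve Petrov is treated as owning Rafael Abara's 21% interest in Slate Manufacturing Inc.
Chain via Granite Media Ltd → Harbor Capital LLC (R1): 94% × 88% × 33% = 27.2976% of Clearview Group plc.
Chain via Brightpath Textiles S.p.A. → Ridgefield Shipping BV (R1): 74% × 83% × 21% = 12.8982% of Clearview Group plc.
Chain via Slate Manufacturing Inc. → Stonebridge Services GmbH (R1): 21% × 84% × 19% = 3.3516% of Clearview Group plc.
Aggregating (R3): 27.2976% + 12.8982% + 3.3516% = 43.5474%.

43.5474%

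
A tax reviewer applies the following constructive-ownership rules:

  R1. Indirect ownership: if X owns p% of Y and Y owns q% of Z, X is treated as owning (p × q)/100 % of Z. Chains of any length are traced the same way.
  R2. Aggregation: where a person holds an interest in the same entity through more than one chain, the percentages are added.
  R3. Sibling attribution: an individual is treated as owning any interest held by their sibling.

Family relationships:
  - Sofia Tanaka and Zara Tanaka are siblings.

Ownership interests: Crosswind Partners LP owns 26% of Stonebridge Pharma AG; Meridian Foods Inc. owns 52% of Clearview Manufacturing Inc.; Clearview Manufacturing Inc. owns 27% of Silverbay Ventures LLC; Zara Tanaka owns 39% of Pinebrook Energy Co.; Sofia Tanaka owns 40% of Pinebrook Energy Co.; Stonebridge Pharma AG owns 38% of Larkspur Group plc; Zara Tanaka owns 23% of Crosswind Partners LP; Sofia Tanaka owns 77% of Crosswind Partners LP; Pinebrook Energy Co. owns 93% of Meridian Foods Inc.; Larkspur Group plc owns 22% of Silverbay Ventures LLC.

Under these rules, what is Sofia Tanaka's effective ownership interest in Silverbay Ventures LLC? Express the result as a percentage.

By sibling attribution (R3), Sofia Tanaka is treated as also owning Zara Tanaka's interest in Pinebrook Energy Co, giving 40% + 39% = 79%.
By sibling attribution (R3), Sofia Tanaka is treated as also owning Zara Tanaka's interest in Crosswind Partners LP, giving 77% + 23% = 100%.
Chain via Pinebrook Energy Co. → Meridian Foods Inc. → Clearview Manufacturing Inc. (R1): 79% × 93% × 52% × 27% = 10.315188% of Silverbay Ventures LLC.
Chain via Crosswind Partners LP → Stonebridge Pharma AG → Larkspur Group plc (R1): 100% × 26% × 38% × 22% = 2.1736% of Silverbay Ventures LLC.
Aggregating (R2): 10.315188% + 2.1736% = 12.488788%.

12.488788%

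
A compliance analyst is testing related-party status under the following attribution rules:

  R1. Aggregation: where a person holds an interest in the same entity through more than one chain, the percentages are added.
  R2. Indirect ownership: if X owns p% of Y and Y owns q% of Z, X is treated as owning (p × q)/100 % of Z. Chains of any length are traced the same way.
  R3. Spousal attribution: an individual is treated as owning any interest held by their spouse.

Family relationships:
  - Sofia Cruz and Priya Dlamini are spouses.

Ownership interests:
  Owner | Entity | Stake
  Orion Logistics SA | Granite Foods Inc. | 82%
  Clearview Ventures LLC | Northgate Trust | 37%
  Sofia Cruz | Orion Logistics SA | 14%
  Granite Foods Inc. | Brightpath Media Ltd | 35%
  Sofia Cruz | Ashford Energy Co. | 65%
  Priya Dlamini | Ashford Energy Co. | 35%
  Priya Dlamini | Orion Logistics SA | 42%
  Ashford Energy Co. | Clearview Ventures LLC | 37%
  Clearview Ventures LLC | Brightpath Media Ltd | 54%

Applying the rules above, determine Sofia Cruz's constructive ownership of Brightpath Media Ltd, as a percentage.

36.052%

By spousal attribution (R3), Sofia Cruz is treated as also owning Priya Dlamini's interest in Orion Logistics SA, giving 14% + 42% = 56%.
By spousal attribution (R3), Sofia Cruz is treated as also owning Priya Dlamini's interest in Ashford Energy Co, giving 65% + 35% = 100%.
Chain via Orion Logistics SA → Granite Foods Inc. (R2): 56% × 82% × 35% = 16.072% of Brightpath Media Ltd.
Chain via Ashford Energy Co. → Clearview Ventures LLC (R2): 100% × 37% × 54% = 19.98% of Brightpath Media Ltd.
Aggregating (R1): 16.072% + 19.98% = 36.052%.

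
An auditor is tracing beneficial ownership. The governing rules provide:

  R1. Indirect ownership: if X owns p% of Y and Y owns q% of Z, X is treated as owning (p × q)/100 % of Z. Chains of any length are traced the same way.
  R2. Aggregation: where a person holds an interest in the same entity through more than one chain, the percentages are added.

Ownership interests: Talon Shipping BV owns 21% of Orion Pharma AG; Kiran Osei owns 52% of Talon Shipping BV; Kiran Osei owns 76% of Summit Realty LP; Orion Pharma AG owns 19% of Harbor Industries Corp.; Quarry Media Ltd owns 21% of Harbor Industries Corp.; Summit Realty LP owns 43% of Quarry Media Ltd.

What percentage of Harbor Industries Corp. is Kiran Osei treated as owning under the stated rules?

8.9376%

Chain via Summit Realty LP → Quarry Media Ltd (R1): 76% × 43% × 21% = 6.8628% of Harbor Industries Corp.
Chain via Talon Shipping BV → Orion Pharma AG (R1): 52% × 21% × 19% = 2.0748% of Harbor Industries Corp.
Aggregating (R2): 6.8628% + 2.0748% = 8.9376%.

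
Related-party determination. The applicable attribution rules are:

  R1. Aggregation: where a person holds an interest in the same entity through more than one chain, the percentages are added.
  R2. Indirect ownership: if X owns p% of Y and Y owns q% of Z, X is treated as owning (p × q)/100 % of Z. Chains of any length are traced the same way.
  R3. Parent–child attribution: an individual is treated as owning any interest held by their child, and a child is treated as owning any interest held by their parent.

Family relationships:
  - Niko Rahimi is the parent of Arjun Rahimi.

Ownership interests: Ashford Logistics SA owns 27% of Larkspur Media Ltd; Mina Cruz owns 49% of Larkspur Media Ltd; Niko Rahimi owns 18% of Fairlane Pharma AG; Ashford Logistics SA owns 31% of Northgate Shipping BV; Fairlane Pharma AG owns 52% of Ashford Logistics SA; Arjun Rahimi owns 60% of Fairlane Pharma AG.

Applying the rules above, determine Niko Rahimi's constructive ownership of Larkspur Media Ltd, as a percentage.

10.9512%

By parent–child attribution (R3), Niko Rahimi is treated as also owning Arjun Rahimi's interest in Fairlane Pharma AG, giving 18% + 60% = 78%.
Chain via Fairlane Pharma AG → Ashford Logistics SA (R2): 78% × 52% × 27% = 10.9512% of Larkspur Media Ltd.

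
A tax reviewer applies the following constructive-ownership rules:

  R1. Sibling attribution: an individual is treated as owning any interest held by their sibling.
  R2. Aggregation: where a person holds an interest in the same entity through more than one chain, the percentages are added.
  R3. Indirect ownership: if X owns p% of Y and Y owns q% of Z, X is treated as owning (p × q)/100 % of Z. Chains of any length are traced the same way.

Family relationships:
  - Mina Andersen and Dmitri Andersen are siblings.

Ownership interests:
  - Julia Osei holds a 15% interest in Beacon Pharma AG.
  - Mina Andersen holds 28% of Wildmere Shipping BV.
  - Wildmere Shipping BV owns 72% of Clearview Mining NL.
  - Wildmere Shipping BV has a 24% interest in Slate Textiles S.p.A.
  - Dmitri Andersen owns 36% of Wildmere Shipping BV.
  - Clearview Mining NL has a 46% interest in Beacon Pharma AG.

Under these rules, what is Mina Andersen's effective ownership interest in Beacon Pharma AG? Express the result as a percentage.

21.1968%

By sibling attribution (R1), Mina Andersen is treated as also owning Dmitri Andersen's interest in Wildmere Shipping BV, giving 28% + 36% = 64%.
Chain via Wildmere Shipping BV → Clearview Mining NL (R3): 64% × 72% × 46% = 21.1968% of Beacon Pharma AG.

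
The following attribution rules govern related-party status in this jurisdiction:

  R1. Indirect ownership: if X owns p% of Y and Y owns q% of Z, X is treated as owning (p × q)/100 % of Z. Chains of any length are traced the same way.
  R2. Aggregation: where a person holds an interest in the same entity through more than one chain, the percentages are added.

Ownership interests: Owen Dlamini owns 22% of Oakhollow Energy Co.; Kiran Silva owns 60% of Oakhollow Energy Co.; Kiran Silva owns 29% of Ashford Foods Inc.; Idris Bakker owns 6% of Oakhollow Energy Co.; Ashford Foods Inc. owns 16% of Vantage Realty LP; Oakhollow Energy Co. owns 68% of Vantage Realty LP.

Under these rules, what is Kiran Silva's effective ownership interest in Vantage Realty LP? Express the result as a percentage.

Chain via Oakhollow Energy Co. (R1): 60% × 68% = 40.8% of Vantage Realty LP.
Chain via Ashford Foods Inc. (R1): 29% × 16% = 4.64% of Vantage Realty LP.
Aggregating (R2): 40.8% + 4.64% = 45.44%.

45.44%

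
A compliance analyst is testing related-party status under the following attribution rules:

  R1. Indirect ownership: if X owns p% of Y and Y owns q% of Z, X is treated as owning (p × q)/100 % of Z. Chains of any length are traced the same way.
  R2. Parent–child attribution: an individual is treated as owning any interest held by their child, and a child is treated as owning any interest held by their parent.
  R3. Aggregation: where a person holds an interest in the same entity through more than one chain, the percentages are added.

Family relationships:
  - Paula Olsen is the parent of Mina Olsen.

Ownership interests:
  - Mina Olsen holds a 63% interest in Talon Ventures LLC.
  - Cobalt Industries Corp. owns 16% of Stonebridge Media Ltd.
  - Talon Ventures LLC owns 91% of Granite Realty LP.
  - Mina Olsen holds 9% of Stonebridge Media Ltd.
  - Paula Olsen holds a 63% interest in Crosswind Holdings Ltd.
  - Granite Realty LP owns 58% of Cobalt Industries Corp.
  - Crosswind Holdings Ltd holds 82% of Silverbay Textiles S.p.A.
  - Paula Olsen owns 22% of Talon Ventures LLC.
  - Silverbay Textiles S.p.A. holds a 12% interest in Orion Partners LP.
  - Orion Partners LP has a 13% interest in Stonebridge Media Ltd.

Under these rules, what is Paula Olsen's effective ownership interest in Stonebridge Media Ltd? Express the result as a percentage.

By parent–child attribution (R2), Paula Olsen is treated as also owning Mina Olsen's interest in Talon Ventures LLC, giving 22% + 63% = 85%.
By parent–child attribution (R2), Paula Olsen is treated as owning Mina Olsen's 9% interest in Stonebridge Media Ltd.
Chain via Talon Ventures LLC → Granite Realty LP → Cobalt Industries Corp. (R1): 85% × 91% × 58% × 16% = 7.17808% of Stonebridge Media Ltd.
Chain via Crosswind Holdings Ltd → Silverbay Textiles S.p.A. → Orion Partners LP (R1): 63% × 82% × 12% × 13% = 0.805896% of Stonebridge Media Ltd.
Direct interest in Stonebridge Media Ltd: 9%.
Aggregating (R3): 7.17808% + 0.805896% + 9% = 16.983976%.

16.983976%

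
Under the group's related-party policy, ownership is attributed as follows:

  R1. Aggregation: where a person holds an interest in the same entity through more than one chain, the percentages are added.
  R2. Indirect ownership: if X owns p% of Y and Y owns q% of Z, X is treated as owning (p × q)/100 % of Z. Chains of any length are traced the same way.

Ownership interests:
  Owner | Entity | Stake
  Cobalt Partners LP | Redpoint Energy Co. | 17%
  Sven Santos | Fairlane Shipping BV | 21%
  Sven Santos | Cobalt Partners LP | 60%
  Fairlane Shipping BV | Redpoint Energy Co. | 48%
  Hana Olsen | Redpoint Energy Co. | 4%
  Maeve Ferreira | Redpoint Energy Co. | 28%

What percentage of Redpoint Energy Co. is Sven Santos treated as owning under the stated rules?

20.28%

Chain via Cobalt Partners LP (R2): 60% × 17% = 10.2% of Redpoint Energy Co.
Chain via Fairlane Shipping BV (R2): 21% × 48% = 10.08% of Redpoint Energy Co.
Aggregating (R1): 10.2% + 10.08% = 20.28%.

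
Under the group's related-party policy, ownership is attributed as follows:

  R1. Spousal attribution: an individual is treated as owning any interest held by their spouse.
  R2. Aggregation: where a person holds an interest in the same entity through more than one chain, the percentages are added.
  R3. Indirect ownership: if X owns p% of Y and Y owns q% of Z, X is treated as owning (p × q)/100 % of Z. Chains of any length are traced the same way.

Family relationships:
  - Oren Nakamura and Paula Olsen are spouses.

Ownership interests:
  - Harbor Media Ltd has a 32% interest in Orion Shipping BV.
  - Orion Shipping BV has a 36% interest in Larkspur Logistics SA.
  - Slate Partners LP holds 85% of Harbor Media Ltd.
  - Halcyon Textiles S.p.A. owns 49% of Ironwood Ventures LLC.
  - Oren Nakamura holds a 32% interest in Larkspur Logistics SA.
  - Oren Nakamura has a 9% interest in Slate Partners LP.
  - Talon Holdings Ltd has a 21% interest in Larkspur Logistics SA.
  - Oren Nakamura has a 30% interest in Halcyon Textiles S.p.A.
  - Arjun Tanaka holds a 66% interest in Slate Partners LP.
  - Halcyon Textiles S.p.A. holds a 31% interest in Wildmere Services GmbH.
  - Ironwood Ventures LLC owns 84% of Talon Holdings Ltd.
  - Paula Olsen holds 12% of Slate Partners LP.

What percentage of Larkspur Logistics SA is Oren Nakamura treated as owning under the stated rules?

36.6494%

By spousal attribution (R1), Oren Nakamura is treated as also owning Paula Olsen's interest in Slate Partners LP, giving 9% + 12% = 21%.
Chain via Halcyon Textiles S.p.A. → Ironwood Ventures LLC → Talon Holdings Ltd (R3): 30% × 49% × 84% × 21% = 2.59308% of Larkspur Logistics SA.
Chain via Slate Partners LP → Harbor Media Ltd → Orion Shipping BV (R3): 21% × 85% × 32% × 36% = 2.05632% of Larkspur Logistics SA.
Direct interest in Larkspur Logistics SA: 32%.
Aggregating (R2): 2.59308% + 2.05632% + 32% = 36.6494%.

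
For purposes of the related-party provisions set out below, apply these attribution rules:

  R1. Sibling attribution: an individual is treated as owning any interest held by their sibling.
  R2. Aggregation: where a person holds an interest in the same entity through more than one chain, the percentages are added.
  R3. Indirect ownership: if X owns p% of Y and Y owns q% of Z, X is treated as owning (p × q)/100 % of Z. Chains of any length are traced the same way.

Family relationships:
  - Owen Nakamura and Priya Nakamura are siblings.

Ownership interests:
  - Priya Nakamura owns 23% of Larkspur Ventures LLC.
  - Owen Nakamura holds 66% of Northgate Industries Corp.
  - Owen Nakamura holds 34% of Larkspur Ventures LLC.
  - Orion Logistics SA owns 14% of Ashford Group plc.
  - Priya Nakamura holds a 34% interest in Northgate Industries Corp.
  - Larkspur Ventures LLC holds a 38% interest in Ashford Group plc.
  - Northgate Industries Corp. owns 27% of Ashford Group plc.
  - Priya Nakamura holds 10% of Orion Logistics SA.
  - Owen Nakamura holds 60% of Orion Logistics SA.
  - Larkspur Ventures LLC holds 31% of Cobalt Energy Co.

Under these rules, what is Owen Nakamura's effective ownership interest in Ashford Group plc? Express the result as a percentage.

By sibling attribution (R1), Owen Nakamura is treated as also owning Priya Nakamura's interest in Larkspur Ventures LLC, giving 34% + 23% = 57%.
By sibling attribution (R1), Owen Nakamura is treated as also owning Priya Nakamura's interest in Orion Logistics SA, giving 60% + 10% = 70%.
By sibling attribution (R1), Owen Nakamura is treated as also owning Priya Nakamura's interest in Northgate Industries Corp, giving 66% + 34% = 100%.
Chain via Larkspur Ventures LLC (R3): 57% × 38% = 21.66% of Ashford Group plc.
Chain via Orion Logistics SA (R3): 70% × 14% = 9.8% of Ashford Group plc.
Chain via Northgate Industries Corp. (R3): 100% × 27% = 27% of Ashford Group plc.
Aggregating (R2): 21.66% + 9.8% + 27% = 58.46%.

58.46%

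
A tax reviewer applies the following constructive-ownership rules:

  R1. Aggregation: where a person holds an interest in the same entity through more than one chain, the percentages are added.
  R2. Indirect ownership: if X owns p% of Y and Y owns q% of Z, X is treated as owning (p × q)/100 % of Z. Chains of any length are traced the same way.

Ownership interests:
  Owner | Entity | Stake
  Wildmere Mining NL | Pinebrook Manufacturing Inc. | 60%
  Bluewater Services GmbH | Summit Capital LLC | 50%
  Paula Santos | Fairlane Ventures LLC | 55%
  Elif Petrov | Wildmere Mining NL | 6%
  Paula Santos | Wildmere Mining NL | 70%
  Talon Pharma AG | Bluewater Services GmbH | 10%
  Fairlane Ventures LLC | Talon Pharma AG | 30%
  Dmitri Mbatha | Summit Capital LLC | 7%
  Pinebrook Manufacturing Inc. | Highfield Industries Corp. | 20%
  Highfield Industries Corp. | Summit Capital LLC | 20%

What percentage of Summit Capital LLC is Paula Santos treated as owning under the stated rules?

2.505%

Chain via Wildmere Mining NL → Pinebrook Manufacturing Inc. → Highfield Industries Corp. (R2): 70% × 60% × 20% × 20% = 1.68% of Summit Capital LLC.
Chain via Fairlane Ventures LLC → Talon Pharma AG → Bluewater Services GmbH (R2): 55% × 30% × 10% × 50% = 0.825% of Summit Capital LLC.
Aggregating (R1): 1.68% + 0.825% = 2.505%.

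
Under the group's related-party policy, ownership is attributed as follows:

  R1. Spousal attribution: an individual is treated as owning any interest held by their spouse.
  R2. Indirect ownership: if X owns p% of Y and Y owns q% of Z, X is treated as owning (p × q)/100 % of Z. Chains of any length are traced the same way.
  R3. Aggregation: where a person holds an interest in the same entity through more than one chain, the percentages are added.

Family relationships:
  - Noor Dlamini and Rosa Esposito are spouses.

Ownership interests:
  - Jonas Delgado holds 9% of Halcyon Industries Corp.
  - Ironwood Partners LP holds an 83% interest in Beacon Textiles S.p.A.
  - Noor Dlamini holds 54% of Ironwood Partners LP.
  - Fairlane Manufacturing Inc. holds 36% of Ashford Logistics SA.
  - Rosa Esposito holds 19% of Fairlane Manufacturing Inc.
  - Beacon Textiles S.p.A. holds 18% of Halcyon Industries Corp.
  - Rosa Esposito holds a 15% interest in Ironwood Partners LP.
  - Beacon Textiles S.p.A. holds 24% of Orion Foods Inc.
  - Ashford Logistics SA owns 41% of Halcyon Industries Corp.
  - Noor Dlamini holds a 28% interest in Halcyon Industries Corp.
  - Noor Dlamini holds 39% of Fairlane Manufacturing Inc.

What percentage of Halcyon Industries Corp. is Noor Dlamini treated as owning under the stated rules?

By spousal attribution (R1), Noor Dlamini is treated as also owning Rosa Esposito's interest in Fairlane Manufacturing Inc, giving 39% + 19% = 58%.
By spousal attribution (R1), Noor Dlamini is treated as also owning Rosa Esposito's interest in Ironwood Partners LP, giving 54% + 15% = 69%.
Chain via Fairlane Manufacturing Inc. → Ashford Logistics SA (R2): 58% × 36% × 41% = 8.5608% of Halcyon Industries Corp.
Chain via Ironwood Partners LP → Beacon Textiles S.p.A. (R2): 69% × 83% × 18% = 10.3086% of Halcyon Industries Corp.
Direct interest in Halcyon Industries Corp: 28%.
Aggregating (R3): 8.5608% + 10.3086% + 28% = 46.8694%.

46.8694%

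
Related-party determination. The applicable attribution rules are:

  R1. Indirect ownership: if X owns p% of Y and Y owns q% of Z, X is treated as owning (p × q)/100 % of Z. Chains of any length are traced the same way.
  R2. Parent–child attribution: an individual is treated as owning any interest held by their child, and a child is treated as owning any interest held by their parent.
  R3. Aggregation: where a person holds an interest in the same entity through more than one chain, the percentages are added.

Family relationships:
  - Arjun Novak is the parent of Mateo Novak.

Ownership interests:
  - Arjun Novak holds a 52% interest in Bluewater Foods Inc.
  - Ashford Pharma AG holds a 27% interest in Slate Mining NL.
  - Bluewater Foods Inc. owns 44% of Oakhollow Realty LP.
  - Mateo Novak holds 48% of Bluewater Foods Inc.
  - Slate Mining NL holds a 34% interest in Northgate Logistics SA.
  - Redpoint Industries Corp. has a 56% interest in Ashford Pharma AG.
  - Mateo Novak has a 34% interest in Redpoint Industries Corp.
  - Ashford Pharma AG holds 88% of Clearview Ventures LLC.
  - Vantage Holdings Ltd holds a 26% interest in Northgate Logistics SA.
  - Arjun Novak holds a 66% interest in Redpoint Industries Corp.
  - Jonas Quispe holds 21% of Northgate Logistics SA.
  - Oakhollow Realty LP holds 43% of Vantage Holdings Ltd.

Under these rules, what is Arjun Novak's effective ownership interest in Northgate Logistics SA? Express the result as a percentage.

By parent–child attribution (R2), Arjun Novak is treated as also owning Mateo Novak's interest in Redpoint Industries Corp, giving 66% + 34% = 100%.
By parent–child attribution (R2), Arjun Novak is treated as also owning Mateo Novak's interest in Bluewater Foods Inc, giving 52% + 48% = 100%.
Chain via Redpoint Industries Corp. → Ashford Pharma AG → Slate Mining NL (R1): 100% × 56% × 27% × 34% = 5.1408% of Northgate Logistics SA.
Chain via Bluewater Foods Inc. → Oakhollow Realty LP → Vantage Holdings Ltd (R1): 100% × 44% × 43% × 26% = 4.9192% of Northgate Logistics SA.
Aggregating (R3): 5.1408% + 4.9192% = 10.06%.

10.06%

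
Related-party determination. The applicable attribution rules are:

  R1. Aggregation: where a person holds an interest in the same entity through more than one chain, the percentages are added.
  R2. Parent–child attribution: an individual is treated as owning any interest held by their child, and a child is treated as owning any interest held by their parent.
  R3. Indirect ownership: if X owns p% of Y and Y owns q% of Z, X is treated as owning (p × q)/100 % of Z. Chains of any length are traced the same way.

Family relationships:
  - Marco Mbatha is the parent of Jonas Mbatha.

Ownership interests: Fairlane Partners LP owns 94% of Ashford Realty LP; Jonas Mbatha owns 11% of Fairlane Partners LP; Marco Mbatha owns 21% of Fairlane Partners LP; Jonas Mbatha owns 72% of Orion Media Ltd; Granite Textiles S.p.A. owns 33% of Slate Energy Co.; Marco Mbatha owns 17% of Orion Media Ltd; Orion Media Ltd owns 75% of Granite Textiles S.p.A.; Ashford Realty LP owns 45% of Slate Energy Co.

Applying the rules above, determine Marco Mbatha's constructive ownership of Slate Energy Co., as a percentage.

35.5635%

By parent–child attribution (R2), Marco Mbatha is treated as also owning Jonas Mbatha's interest in Orion Media Ltd, giving 17% + 72% = 89%.
By parent–child attribution (R2), Marco Mbatha is treated as also owning Jonas Mbatha's interest in Fairlane Partners LP, giving 21% + 11% = 32%.
Chain via Orion Media Ltd → Granite Textiles S.p.A. (R3): 89% × 75% × 33% = 22.0275% of Slate Energy Co.
Chain via Fairlane Partners LP → Ashford Realty LP (R3): 32% × 94% × 45% = 13.536% of Slate Energy Co.
Aggregating (R1): 22.0275% + 13.536% = 35.5635%.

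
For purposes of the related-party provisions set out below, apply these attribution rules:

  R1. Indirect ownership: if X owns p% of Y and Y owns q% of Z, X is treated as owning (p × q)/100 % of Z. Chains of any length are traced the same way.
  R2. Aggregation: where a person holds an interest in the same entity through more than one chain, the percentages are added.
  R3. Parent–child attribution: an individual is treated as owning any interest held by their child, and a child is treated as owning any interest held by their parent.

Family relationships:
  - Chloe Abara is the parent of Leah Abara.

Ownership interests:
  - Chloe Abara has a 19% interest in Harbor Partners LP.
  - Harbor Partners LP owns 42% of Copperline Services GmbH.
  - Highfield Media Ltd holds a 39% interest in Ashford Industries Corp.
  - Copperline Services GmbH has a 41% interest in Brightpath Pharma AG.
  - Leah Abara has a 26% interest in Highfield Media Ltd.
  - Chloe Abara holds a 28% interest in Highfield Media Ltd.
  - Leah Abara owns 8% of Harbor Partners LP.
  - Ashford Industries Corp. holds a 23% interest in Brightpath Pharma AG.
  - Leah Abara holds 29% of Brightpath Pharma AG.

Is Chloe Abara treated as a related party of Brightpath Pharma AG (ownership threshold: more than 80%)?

By parent–child attribution (R3), Chloe Abara is treated as also owning Leah Abara's interest in Harbor Partners LP, giving 19% + 8% = 27%.
By parent–child attribution (R3), Chloe Abara is treated as also owning Leah Abara's interest in Highfield Media Ltd, giving 28% + 26% = 54%.
By parent–child attribution (R3), Chloe Abara is treated as owning Leah Abara's 29% interest in Brightpath Pharma AG.
Chain via Harbor Partners LP → Copperline Services GmbH (R1): 27% × 42% × 41% = 4.6494% of Brightpath Pharma AG.
Chain via Highfield Media Ltd → Ashford Industries Corp. (R1): 54% × 39% × 23% = 4.8438% of Brightpath Pharma AG.
Direct interest in Brightpath Pharma AG: 29%.
Aggregating (R2): 4.6494% + 4.8438% + 29% = 38.4932%.
38.4932% does not exceed the 80% threshold, so Chloe is not a related party to Brightpath Pharma AG.

No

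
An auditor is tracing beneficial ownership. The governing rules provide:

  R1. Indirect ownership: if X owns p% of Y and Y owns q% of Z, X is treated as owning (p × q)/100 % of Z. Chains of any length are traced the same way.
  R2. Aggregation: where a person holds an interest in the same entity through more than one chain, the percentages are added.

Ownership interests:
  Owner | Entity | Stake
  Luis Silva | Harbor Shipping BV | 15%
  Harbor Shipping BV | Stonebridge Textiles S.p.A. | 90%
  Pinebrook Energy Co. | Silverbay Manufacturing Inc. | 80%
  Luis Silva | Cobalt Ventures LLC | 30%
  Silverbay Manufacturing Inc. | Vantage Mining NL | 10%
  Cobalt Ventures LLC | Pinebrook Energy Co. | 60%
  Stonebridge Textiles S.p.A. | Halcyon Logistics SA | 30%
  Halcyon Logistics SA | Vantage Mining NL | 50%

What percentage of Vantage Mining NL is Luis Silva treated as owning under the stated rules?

3.465%

Chain via Cobalt Ventures LLC → Pinebrook Energy Co. → Silverbay Manufacturing Inc. (R1): 30% × 60% × 80% × 10% = 1.44% of Vantage Mining NL.
Chain via Harbor Shipping BV → Stonebridge Textiles S.p.A. → Halcyon Logistics SA (R1): 15% × 90% × 30% × 50% = 2.025% of Vantage Mining NL.
Aggregating (R2): 1.44% + 2.025% = 3.465%.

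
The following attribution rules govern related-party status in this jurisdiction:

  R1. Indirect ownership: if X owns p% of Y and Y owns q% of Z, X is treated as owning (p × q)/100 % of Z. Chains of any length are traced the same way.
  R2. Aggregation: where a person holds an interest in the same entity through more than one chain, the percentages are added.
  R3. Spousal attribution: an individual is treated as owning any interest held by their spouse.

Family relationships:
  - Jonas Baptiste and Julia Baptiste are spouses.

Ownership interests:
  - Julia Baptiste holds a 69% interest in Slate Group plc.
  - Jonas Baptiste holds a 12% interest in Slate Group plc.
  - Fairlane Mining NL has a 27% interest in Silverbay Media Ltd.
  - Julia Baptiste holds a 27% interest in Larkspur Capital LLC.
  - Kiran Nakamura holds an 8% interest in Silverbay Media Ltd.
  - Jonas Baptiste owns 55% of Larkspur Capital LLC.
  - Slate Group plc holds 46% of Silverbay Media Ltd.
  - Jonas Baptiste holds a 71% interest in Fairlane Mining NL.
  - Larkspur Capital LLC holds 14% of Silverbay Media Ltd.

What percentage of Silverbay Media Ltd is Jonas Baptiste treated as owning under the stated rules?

By spousal attribution (R3), Jonas Baptiste is treated as also owning Julia Baptiste's interest in Slate Group plc, giving 12% + 69% = 81%.
By spousal attribution (R3), Jonas Baptiste is treated as also owning Julia Baptiste's interest in Larkspur Capital LLC, giving 55% + 27% = 82%.
Chain via Slate Group plc (R1): 81% × 46% = 37.26% of Silverbay Media Ltd.
Chain via Larkspur Capital LLC (R1): 82% × 14% = 11.48% of Silverbay Media Ltd.
Chain via Fairlane Mining NL (R1): 71% × 27% = 19.17% of Silverbay Media Ltd.
Aggregating (R2): 37.26% + 11.48% + 19.17% = 67.91%.

67.91%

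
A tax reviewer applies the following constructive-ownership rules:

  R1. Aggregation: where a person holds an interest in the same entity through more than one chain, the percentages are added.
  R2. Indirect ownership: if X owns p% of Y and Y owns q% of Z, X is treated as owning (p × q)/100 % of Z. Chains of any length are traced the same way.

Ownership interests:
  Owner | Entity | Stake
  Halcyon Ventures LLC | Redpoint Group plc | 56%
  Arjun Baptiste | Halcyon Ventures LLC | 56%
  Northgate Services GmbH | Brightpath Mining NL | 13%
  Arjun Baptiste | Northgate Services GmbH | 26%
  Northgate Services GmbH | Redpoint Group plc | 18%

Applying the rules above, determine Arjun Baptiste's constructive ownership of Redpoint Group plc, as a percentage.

Chain via Northgate Services GmbH (R2): 26% × 18% = 4.68% of Redpoint Group plc.
Chain via Halcyon Ventures LLC (R2): 56% × 56% = 31.36% of Redpoint Group plc.
Aggregating (R1): 4.68% + 31.36% = 36.04%.

36.04%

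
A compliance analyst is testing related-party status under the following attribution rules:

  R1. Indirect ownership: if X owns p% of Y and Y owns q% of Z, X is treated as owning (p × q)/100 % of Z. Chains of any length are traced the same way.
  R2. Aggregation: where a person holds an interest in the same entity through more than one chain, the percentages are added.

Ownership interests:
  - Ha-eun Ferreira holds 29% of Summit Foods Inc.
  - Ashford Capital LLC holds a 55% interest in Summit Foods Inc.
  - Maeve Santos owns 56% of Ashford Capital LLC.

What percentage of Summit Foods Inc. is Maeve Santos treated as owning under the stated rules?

30.8%

Chain via Ashford Capital LLC (R1): 56% × 55% = 30.8% of Summit Foods Inc.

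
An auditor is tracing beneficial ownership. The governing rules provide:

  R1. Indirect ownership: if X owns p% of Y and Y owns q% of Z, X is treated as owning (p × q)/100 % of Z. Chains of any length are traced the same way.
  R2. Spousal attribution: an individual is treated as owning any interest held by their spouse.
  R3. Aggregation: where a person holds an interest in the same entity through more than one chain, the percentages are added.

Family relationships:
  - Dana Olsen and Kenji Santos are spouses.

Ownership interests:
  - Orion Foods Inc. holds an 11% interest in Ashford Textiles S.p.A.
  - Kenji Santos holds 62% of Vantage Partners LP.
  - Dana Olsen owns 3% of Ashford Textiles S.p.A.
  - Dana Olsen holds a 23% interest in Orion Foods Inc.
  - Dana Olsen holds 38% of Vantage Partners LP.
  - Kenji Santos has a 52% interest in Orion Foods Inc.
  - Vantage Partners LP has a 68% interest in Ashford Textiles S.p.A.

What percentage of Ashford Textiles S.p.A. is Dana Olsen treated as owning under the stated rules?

By spousal attribution (R2), Dana Olsen is treated as also owning Kenji Santos's interest in Orion Foods Inc, giving 23% + 52% = 75%.
By spousal attribution (R2), Dana Olsen is treated as also owning Kenji Santos's interest in Vantage Partners LP, giving 38% + 62% = 100%.
Chain via Orion Foods Inc. (R1): 75% × 11% = 8.25% of Ashford Textiles S.p.A.
Chain via Vantage Partners LP (R1): 100% × 68% = 68% of Ashford Textiles S.p.A.
Direct interest in Ashford Textiles S.p.A: 3%.
Aggregating (R3): 8.25% + 68% + 3% = 79.25%.

79.25%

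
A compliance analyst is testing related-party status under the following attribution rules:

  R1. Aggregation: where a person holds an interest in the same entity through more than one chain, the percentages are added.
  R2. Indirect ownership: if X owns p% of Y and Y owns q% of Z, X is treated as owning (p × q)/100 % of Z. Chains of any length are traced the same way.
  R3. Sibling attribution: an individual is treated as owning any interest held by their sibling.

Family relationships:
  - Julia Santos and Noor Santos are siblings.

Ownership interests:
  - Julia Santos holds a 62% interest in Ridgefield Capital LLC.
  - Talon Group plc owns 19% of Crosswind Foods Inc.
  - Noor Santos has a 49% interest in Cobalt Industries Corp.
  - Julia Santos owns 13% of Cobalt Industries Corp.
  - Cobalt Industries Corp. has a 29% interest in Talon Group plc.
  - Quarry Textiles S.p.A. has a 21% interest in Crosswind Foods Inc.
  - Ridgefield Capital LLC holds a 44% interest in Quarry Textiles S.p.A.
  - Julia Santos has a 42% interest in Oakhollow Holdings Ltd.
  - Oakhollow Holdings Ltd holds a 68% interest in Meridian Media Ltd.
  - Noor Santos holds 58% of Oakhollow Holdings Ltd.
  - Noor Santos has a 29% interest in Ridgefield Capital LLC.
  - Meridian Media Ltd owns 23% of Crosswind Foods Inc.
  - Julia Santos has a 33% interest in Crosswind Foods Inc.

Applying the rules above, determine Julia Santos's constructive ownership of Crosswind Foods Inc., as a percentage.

60.4646%

By sibling attribution (R3), Julia Santos is treated as also owning Noor Santos's interest in Cobalt Industries Corp, giving 13% + 49% = 62%.
By sibling attribution (R3), Julia Santos is treated as also owning Noor Santos's interest in Oakhollow Holdings Ltd, giving 42% + 58% = 100%.
By sibling attribution (R3), Julia Santos is treated as also owning Noor Santos's interest in Ridgefield Capital LLC, giving 62% + 29% = 91%.
Chain via Cobalt Industries Corp. → Talon Group plc (R2): 62% × 29% × 19% = 3.4162% of Crosswind Foods Inc.
Chain via Oakhollow Holdings Ltd → Meridian Media Ltd (R2): 100% × 68% × 23% = 15.64% of Crosswind Foods Inc.
Chain via Ridgefield Capital LLC → Quarry Textiles S.p.A. (R2): 91% × 44% × 21% = 8.4084% of Crosswind Foods Inc.
Direct interest in Crosswind Foods Inc: 33%.
Aggregating (R1): 3.4162% + 15.64% + 8.4084% + 33% = 60.4646%.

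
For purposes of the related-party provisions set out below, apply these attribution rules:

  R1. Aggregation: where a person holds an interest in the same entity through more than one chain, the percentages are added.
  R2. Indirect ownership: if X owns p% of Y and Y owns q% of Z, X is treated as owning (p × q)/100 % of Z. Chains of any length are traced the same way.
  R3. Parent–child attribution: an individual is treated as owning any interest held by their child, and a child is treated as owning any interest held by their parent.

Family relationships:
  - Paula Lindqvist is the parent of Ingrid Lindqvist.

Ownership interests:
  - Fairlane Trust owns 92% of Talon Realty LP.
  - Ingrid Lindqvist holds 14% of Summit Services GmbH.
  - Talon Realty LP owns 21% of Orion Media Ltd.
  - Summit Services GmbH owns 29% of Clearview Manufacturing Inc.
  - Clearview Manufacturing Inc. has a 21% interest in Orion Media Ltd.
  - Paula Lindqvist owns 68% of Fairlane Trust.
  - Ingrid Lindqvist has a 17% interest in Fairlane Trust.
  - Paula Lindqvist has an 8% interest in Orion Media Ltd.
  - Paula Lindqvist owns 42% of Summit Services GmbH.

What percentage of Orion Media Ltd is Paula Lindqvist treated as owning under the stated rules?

27.8324%

By parent–child attribution (R3), Paula Lindqvist is treated as also owning Ingrid Lindqvist's interest in Summit Services GmbH, giving 42% + 14% = 56%.
By parent–child attribution (R3), Paula Lindqvist is treated as also owning Ingrid Lindqvist's interest in Fairlane Trust, giving 68% + 17% = 85%.
Chain via Summit Services GmbH → Clearview Manufacturing Inc. (R2): 56% × 29% × 21% = 3.4104% of Orion Media Ltd.
Chain via Fairlane Trust → Talon Realty LP (R2): 85% × 92% × 21% = 16.422% of Orion Media Ltd.
Direct interest in Orion Media Ltd: 8%.
Aggregating (R1): 3.4104% + 16.422% + 8% = 27.8324%.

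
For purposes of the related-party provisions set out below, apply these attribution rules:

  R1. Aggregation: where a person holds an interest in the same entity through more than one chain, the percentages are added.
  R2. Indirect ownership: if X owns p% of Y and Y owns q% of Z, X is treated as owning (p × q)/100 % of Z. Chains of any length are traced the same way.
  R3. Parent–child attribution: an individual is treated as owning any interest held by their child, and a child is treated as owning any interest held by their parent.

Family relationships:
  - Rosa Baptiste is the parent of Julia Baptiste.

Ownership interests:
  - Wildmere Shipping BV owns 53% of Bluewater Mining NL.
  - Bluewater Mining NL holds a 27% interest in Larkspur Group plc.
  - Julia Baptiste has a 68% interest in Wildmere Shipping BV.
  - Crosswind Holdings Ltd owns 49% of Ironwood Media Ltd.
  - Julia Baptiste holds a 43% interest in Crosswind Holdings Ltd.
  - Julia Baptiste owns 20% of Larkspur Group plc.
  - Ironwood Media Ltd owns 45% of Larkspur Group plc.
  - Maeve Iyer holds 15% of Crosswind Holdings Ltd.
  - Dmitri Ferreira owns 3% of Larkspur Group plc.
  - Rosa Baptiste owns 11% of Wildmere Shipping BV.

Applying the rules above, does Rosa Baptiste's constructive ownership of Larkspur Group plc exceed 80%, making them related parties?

No

By parent–child attribution (R3), Rosa Baptiste is treated as also owning Julia Baptiste's interest in Wildmere Shipping BV, giving 11% + 68% = 79%.
By parent–child attribution (R3), Rosa Baptiste is treated as owning Julia Baptiste's 43% interest in Crosswind Holdings Ltd.
By parent–child attribution (R3), Rosa Baptiste is treated as owning Julia Baptiste's 20% interest in Larkspur Group plc.
Chain via Wildmere Shipping BV → Bluewater Mining NL (R2): 79% × 53% × 27% = 11.3049% of Larkspur Group plc.
Chain via Crosswind Holdings Ltd → Ironwood Media Ltd (R2): 43% × 49% × 45% = 9.4815% of Larkspur Group plc.
Direct interest in Larkspur Group plc: 20%.
Aggregating (R1): 11.3049% + 9.4815% + 20% = 40.7864%.
40.7864% does not exceed the 80% threshold, so Rosa is not a related party to Larkspur Group plc.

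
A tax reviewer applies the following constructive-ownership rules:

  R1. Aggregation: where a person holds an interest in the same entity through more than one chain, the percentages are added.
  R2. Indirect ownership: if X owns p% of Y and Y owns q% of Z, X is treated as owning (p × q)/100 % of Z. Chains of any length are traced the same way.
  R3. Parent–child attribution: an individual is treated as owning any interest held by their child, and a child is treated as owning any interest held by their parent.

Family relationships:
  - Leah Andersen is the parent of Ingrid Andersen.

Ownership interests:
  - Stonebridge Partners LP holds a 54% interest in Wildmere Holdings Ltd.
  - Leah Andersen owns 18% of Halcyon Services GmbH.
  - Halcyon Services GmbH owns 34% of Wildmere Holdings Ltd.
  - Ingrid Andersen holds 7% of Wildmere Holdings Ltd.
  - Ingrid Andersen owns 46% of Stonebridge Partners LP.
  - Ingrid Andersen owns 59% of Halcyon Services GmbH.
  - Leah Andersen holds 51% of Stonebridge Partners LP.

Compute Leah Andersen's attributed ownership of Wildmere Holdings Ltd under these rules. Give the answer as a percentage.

By parent–child attribution (R3), Leah Andersen is treated as also owning Ingrid Andersen's interest in Stonebridge Partners LP, giving 51% + 46% = 97%.
By parent–child attribution (R3), Leah Andersen is treated as also owning Ingrid Andersen's interest in Halcyon Services GmbH, giving 18% + 59% = 77%.
By parent–child attribution (R3), Leah Andersen is treated as owning Ingrid Andersen's 7% interest in Wildmere Holdings Ltd.
Chain via Stonebridge Partners LP (R2): 97% × 54% = 52.38% of Wildmere Holdings Ltd.
Chain via Halcyon Services GmbH (R2): 77% × 34% = 26.18% of Wildmere Holdings Ltd.
Direct interest in Wildmere Holdings Ltd: 7%.
Aggregating (R1): 52.38% + 26.18% + 7% = 85.56%.

85.56%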